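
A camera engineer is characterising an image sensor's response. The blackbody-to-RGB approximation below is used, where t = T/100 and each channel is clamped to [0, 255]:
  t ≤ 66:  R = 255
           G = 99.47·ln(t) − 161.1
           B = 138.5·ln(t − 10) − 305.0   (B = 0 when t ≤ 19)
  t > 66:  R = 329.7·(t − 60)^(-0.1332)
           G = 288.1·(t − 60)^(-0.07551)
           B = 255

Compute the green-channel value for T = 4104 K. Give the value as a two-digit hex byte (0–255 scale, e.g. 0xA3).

t = 4104/100 = 41.04; the t ≤ 66 branch applies.
G = 99.47·ln 41.04 − 161.1 = 99.47·3.7145 − 161.1 = 208.386.
Rounded: 208; in hex, 0xD0.

0xD0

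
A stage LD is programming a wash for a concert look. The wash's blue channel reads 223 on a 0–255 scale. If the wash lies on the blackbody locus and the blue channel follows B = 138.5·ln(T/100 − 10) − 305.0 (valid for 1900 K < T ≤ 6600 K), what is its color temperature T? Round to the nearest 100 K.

ln(t − 10) = (223 + 305.0) / 138.5 = 3.8123.
t − 10 = e^3.8123 = 45.253, so t = 55.253.
T = 100·t = 5525 K → 5500 K to the nearest 100 K.

5500 K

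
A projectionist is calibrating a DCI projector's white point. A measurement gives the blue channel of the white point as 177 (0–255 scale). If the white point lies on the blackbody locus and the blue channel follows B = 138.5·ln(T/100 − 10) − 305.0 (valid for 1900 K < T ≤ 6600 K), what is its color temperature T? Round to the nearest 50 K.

4250 K

ln(t − 10) = (177 + 305.0) / 138.5 = 3.4801.
t − 10 = e^3.4801 = 32.464, so t = 42.464.
T = 100·t = 4246 K → 4250 K to the nearest 50 K.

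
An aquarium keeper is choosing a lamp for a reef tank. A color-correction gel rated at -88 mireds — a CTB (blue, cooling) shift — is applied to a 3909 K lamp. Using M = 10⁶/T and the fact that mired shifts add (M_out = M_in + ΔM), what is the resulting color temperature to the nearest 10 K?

M_in = 10⁶/3909 = 255.82 mireds.
M_out = 255.82 + (-88) = 167.82 mireds.
T_out = 10⁶/167.82 = 5958.8 K → 5960 K.

5960 K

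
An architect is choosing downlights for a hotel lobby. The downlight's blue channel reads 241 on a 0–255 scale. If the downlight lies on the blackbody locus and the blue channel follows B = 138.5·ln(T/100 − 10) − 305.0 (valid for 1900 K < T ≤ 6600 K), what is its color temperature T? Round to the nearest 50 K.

ln(t − 10) = (241 + 305.0) / 138.5 = 3.9422.
t − 10 = e^3.9422 = 51.534, so t = 61.534.
T = 100·t = 6153 K → 6150 K to the nearest 50 K.

6150 K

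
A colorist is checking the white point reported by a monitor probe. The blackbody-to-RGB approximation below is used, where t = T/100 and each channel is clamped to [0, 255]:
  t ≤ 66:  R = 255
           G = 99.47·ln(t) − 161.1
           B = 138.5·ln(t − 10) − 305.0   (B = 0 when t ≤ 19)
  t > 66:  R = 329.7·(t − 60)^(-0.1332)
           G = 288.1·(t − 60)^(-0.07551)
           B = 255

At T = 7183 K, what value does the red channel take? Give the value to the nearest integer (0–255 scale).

237

t = 7183/100 = 71.83; the t > 66 branch applies.
R = 329.7·(71.83 − 60)^(-0.1332) = 329.7·11.83^(-0.1332) = 329.7·0.71958 = 237.245.
Rounded: 237.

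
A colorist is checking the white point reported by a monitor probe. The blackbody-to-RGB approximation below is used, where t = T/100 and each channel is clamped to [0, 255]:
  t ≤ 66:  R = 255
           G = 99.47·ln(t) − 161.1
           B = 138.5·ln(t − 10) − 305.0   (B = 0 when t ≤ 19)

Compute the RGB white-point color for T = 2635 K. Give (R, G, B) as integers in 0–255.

t = 2635/100 = 26.35; the t ≤ 66 branch applies.
R = 255 by definition for t ≤ 66.
G = 99.47·ln 26.35 − 161.1 = 99.47·3.2715 − 161.1 = 164.313.
B = 138.5·ln(26.35 − 10) − 305.0 = 138.5·ln 16.35 − 305.0 = 138.5·2.7942 − 305.0 = 82.001.
Rounded: (255, 164, 82).

(255, 164, 82)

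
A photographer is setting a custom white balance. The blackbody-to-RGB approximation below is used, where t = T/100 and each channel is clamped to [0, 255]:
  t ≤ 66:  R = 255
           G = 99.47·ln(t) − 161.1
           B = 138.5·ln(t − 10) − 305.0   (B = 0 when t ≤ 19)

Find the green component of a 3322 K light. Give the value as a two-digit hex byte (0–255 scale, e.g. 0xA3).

0xBB

t = 3322/100 = 33.22; the t ≤ 66 branch applies.
G = 99.47·ln 33.22 − 161.1 = 99.47·3.5032 − 161.1 = 187.359.
Rounded: 187; in hex, 0xBB.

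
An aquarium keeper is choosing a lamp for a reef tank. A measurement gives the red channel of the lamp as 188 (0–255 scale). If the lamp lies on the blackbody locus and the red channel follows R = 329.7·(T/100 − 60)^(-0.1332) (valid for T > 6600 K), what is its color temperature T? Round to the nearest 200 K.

12800 K

(t − 60)^(-0.1332) = 188/329.7 = 0.57022.
t − 60 = 0.57022^(1/-0.1332) = 0.57022^(-7.508) = 67.848, so t = 127.848.
T = 100·t = 12785 K → 12800 K to the nearest 200 K.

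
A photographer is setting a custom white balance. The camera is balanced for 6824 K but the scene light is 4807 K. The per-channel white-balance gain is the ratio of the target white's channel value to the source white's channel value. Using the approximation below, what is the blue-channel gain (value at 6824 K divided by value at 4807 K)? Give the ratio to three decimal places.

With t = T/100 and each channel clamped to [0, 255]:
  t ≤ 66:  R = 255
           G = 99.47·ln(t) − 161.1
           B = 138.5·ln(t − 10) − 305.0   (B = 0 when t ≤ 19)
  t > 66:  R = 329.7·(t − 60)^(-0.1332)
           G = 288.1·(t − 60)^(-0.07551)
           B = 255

At 4807 K (t = 48.07):
  B = 138.5·ln(48.07 − 10) − 305.0 = 138.5·ln 38.07 − 305.0 = 138.5·3.6394 − 305.0 = 199.061.
At 6824 K (t = 68.24):
  B = 255 by definition for t > 66.
Gain = 255.000 / 199.061 = 1.2810 → 1.281.

1.281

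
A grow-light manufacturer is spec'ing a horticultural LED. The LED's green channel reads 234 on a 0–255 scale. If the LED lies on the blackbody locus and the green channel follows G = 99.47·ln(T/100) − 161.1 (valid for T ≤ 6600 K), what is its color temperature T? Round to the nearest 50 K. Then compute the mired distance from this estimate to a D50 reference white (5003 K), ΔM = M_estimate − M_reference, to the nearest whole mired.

-11 mireds

ln t = (234 + 161.1) / 99.47 = 3.9721.
t = e^3.9721 = 53.093.
T = 100·t = 5309 K → 5300 K to the nearest 50 K.
M_estimate = 10⁶/5300 = 188.68; M_reference = 10⁶/5003 = 199.88.
ΔM = 188.68 − 199.88 = -11.20 → -11 mireds.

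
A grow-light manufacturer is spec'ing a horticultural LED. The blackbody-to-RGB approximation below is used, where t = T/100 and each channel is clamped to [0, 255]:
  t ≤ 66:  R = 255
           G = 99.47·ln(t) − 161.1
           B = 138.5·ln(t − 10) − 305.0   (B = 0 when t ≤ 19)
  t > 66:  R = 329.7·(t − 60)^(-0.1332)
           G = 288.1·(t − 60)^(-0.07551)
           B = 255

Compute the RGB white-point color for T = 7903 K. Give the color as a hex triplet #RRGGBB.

t = 7903/100 = 79.03; the t > 66 branch applies.
R = 329.7·(79.03 − 60)^(-0.1332) = 329.7·19.03^(-0.1332) = 329.7·0.67543 = 222.688.
G = 288.1·(79.03 − 60)^(-0.07551) = 288.1·19.03^(-0.07551) = 288.1·0.80055 = 230.639.
B = 255 by definition for t > 66.
Rounded: (223, 231, 255).
In hex: #DFE7FF.

#DFE7FF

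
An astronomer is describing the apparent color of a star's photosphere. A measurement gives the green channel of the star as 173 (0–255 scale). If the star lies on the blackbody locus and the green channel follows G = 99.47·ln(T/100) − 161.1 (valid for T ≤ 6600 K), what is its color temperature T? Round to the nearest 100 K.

2900 K

ln t = (173 + 161.1) / 99.47 = 3.3588.
t = e^3.3588 = 28.755.
T = 100·t = 2875 K → 2900 K to the nearest 100 K.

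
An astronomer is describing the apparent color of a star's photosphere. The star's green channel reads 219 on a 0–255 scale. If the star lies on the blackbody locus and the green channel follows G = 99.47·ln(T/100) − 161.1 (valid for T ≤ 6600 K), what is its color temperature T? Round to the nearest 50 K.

ln t = (219 + 161.1) / 99.47 = 3.8213.
t = e^3.8213 = 45.661.
T = 100·t = 4566 K → 4550 K to the nearest 50 K.

4550 K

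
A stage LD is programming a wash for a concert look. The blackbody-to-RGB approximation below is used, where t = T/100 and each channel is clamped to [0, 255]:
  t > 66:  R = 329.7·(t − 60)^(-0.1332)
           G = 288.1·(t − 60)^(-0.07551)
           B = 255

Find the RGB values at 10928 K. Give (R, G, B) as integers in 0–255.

(196, 215, 255)

t = 10928/100 = 109.28; the t > 66 branch applies.
R = 329.7·(109.28 − 60)^(-0.1332) = 329.7·49.28^(-0.1332) = 329.7·0.59503 = 196.180.
G = 288.1·(109.28 − 60)^(-0.07551) = 288.1·49.28^(-0.07551) = 288.1·0.74505 = 214.649.
B = 255 by definition for t > 66.
Rounded: (196, 215, 255).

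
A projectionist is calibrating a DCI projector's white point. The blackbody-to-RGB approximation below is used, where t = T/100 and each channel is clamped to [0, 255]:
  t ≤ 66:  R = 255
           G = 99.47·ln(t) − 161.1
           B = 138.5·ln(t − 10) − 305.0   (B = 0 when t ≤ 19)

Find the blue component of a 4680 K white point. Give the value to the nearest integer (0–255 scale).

t = 4680/100 = 46.8; the t ≤ 66 branch applies.
B = 138.5·ln(46.8 − 10) − 305.0 = 138.5·ln 36.8 − 305.0 = 138.5·3.6055 − 305.0 = 194.361.
Rounded: 194.

194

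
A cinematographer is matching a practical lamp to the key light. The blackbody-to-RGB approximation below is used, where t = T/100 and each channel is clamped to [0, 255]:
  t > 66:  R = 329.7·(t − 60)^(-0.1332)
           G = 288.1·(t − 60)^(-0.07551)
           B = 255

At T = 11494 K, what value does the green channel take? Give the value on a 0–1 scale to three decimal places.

0.835

t = 11494/100 = 114.94; the t > 66 branch applies.
G = 288.1·(114.94 − 60)^(-0.07551) = 288.1·54.94^(-0.07551) = 288.1·0.73896 = 212.894.
On a 0–1 scale: 212.894/255 = 0.8349 → 0.835.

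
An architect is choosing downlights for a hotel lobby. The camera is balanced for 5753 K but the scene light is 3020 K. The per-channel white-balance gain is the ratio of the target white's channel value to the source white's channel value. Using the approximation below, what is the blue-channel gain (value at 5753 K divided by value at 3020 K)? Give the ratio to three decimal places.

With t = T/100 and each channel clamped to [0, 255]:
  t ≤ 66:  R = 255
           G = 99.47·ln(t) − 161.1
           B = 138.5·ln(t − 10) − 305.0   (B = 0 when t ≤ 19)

2.065

At 3020 K (t = 30.2):
  B = 138.5·ln(30.2 − 10) − 305.0 = 138.5·ln 20.2 − 305.0 = 138.5·3.0057 − 305.0 = 111.287.
At 5753 K (t = 57.53):
  B = 138.5·ln(57.53 − 10) − 305.0 = 138.5·ln 47.53 − 305.0 = 138.5·3.8614 − 305.0 = 229.799.
Gain = 229.799 / 111.287 = 2.0649 → 2.065.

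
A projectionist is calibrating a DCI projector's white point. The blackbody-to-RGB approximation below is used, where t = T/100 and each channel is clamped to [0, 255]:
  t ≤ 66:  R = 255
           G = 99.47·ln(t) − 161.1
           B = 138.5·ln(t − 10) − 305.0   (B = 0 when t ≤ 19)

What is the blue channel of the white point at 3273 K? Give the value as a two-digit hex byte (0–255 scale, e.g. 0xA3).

0x80

t = 3273/100 = 32.73; the t ≤ 66 branch applies.
B = 138.5·ln(32.73 − 10) − 305.0 = 138.5·ln 22.73 − 305.0 = 138.5·3.1237 − 305.0 = 127.630.
Rounded: 128; in hex, 0x80.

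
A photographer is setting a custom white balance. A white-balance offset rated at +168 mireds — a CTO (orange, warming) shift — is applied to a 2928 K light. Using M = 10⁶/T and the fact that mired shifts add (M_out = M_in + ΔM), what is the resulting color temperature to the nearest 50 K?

1950 K

M_in = 10⁶/2928 = 341.53 mireds.
M_out = 341.53 + (+168) = 509.53 mireds.
T_out = 10⁶/509.53 = 1962.6 K → 1950 K.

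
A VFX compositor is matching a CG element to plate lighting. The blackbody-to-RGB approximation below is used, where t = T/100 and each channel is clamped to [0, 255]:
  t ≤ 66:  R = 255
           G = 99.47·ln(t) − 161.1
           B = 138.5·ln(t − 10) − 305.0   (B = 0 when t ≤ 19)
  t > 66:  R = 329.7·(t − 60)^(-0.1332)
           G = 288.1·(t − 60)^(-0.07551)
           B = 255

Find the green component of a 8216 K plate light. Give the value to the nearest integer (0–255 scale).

t = 8216/100 = 82.16; the t > 66 branch applies.
G = 288.1·(82.16 − 60)^(-0.07551) = 288.1·22.16^(-0.07551) = 288.1·0.79140 = 228.002.
Rounded: 228.

228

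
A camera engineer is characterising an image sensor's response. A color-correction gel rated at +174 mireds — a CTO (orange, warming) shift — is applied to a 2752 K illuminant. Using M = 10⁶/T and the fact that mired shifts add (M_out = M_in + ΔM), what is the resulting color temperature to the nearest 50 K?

1850 K

M_in = 10⁶/2752 = 363.37 mireds.
M_out = 363.37 + (+174) = 537.37 mireds.
T_out = 10⁶/537.37 = 1860.9 K → 1850 K.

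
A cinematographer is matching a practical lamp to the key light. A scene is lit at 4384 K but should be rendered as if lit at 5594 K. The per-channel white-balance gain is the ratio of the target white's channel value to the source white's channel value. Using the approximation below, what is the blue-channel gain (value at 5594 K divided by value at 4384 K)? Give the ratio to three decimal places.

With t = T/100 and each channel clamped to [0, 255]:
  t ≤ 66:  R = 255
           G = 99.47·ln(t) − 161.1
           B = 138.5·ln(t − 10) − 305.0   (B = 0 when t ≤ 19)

1.232

At 4384 K (t = 43.84):
  B = 138.5·ln(43.84 − 10) − 305.0 = 138.5·ln 33.84 − 305.0 = 138.5·3.5216 − 305.0 = 182.748.
At 5594 K (t = 55.94):
  B = 138.5·ln(55.94 − 10) − 305.0 = 138.5·ln 45.94 − 305.0 = 138.5·3.8273 − 305.0 = 225.086.
Gain = 225.086 / 182.748 = 1.2317 → 1.232.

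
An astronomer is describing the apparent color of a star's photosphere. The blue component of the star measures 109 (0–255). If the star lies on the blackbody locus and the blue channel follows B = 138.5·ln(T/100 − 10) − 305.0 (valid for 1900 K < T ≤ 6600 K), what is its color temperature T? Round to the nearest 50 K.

ln(t − 10) = (109 + 305.0) / 138.5 = 2.9892.
t − 10 = e^2.9892 = 19.869, so t = 29.869.
T = 100·t = 2987 K → 3000 K to the nearest 50 K.

3000 K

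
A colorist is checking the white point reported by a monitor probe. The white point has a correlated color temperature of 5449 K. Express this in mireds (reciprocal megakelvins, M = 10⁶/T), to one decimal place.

M = 10⁶ / 5449 = 183.520 → 183.5 mireds.

183.5 mireds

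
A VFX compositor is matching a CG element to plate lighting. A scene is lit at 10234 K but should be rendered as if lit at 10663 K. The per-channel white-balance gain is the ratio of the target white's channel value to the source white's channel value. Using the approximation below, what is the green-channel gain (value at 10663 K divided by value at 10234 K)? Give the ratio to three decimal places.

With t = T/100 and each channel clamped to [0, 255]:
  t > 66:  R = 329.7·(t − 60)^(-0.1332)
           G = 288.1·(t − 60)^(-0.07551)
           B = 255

At 10234 K (t = 102.34):
  G = 288.1·(102.34 − 60)^(-0.07551) = 288.1·42.34^(-0.07551) = 288.1·0.75364 = 217.124.
At 10663 K (t = 106.63):
  G = 288.1·(106.63 − 60)^(-0.07551) = 288.1·46.63^(-0.07551) = 288.1·0.74817 = 215.547.
Gain = 215.547 / 217.124 = 0.9927 → 0.993.

0.993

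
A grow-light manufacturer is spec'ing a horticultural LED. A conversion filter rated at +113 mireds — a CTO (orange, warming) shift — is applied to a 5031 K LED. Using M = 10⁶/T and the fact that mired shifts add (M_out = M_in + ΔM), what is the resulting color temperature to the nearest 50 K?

3200 K

M_in = 10⁶/5031 = 198.77 mireds.
M_out = 198.77 + (+113) = 311.77 mireds.
T_out = 10⁶/311.77 = 3207.5 K → 3200 K.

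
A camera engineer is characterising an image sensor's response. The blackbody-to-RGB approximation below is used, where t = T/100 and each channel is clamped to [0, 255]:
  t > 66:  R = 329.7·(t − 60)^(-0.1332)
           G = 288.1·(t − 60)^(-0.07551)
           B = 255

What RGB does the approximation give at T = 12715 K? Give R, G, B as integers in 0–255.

t = 12715/100 = 127.15; the t > 66 branch applies.
R = 329.7·(127.15 − 60)^(-0.1332) = 329.7·67.15^(-0.1332) = 329.7·0.57100 = 188.259.
G = 288.1·(127.15 − 60)^(-0.07551) = 288.1·67.15^(-0.07551) = 288.1·0.72785 = 209.693.
B = 255 by definition for t > 66.
Rounded: (188, 210, 255).

R=188, G=210, B=255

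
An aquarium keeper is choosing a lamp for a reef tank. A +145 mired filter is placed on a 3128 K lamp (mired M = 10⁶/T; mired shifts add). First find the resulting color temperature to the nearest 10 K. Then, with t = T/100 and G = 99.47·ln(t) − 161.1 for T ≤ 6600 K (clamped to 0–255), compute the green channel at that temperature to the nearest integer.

144

M_in = 10⁶/3128 = 319.69; M_out = 319.69 + (+145) = 464.69.
T_out = 10⁶/464.69 = 2152.0 K → 2150 K; t = 21.5.
G = 99.47·ln 21.5 − 161.1 = 99.47·3.0681 − 161.1 = 144.079.
Rounded: 144.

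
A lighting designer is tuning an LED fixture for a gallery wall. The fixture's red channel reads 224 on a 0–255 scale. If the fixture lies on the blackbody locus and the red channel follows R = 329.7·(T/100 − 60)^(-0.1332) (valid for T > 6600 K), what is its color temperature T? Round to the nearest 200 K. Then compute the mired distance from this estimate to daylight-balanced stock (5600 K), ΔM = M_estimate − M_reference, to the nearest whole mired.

-50 mireds

(t − 60)^(-0.1332) = 224/329.7 = 0.67941.
t − 60 = 0.67941^(1/-0.1332) = 0.67941^(-7.508) = 18.209, so t = 78.209.
T = 100·t = 7821 K → 7800 K to the nearest 200 K.
M_estimate = 10⁶/7800 = 128.21; M_reference = 10⁶/5600 = 178.57.
ΔM = 128.21 − 178.57 = -50.37 → -50 mireds.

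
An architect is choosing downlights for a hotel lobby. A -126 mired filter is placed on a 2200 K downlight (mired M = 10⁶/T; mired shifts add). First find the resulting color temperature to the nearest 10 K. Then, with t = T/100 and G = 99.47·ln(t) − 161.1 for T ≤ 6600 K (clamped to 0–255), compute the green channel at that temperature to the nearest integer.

M_in = 10⁶/2200 = 454.55; M_out = 454.55 + (-126) = 328.55.
T_out = 10⁶/328.55 = 3043.7 K → 3040 K; t = 30.4.
G = 99.47·ln 30.4 − 161.1 = 99.47·3.4144 − 161.1 = 178.535.
Rounded: 179.

179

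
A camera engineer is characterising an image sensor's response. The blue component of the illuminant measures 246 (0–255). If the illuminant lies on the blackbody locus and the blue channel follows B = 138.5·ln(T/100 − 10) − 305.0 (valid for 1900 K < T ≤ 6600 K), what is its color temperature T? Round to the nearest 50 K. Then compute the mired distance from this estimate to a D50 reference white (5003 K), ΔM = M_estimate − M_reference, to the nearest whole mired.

ln(t − 10) = (246 + 305.0) / 138.5 = 3.9783.
t − 10 = e^3.9783 = 53.428, so t = 63.428.
T = 100·t = 6343 K → 6350 K to the nearest 50 K.
M_estimate = 10⁶/6350 = 157.48; M_reference = 10⁶/5003 = 199.88.
ΔM = 157.48 − 199.88 = -42.40 → -42 mireds.

-42 mireds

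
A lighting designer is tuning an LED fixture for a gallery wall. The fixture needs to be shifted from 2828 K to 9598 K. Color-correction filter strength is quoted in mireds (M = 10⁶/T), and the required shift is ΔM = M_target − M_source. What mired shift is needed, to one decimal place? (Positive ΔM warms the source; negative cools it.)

M_source = 10⁶/2828 = 353.607; M_target = 10⁶/9598 = 104.188.
ΔM = 104.188 − 353.607 = -249.418 → -249.4 mireds, a cooling shift.

-249.4 mireds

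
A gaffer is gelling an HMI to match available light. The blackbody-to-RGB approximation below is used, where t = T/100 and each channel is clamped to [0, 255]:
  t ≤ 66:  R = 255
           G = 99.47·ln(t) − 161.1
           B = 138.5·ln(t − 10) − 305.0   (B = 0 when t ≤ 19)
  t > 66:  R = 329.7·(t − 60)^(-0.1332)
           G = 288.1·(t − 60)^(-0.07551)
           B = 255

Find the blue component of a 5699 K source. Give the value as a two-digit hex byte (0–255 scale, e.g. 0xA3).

0xE4

t = 5699/100 = 56.99; the t ≤ 66 branch applies.
B = 138.5·ln(56.99 − 10) − 305.0 = 138.5·ln 46.99 − 305.0 = 138.5·3.8499 − 305.0 = 228.216.
Rounded: 228; in hex, 0xE4.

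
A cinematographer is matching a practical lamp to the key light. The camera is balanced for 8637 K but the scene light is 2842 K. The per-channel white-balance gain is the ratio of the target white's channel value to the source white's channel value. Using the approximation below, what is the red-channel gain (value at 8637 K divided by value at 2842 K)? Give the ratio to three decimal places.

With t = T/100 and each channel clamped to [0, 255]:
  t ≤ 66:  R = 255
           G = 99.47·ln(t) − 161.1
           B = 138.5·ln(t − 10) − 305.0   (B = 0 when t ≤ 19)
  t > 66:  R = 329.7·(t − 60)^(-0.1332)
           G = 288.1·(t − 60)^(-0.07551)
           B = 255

0.836

At 2842 K (t = 28.42):
  R = 255 by definition for t ≤ 66.
At 8637 K (t = 86.37):
  R = 329.7·(86.37 − 60)^(-0.1332) = 329.7·26.37^(-0.1332) = 329.7·0.64671 = 213.220.
Gain = 213.220 / 255.000 = 0.8362 → 0.836.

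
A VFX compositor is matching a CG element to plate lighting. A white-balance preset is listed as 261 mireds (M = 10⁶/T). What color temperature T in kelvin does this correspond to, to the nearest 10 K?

T = 10⁶ / 261 = 3831.42 K → 3830 K.

3830 K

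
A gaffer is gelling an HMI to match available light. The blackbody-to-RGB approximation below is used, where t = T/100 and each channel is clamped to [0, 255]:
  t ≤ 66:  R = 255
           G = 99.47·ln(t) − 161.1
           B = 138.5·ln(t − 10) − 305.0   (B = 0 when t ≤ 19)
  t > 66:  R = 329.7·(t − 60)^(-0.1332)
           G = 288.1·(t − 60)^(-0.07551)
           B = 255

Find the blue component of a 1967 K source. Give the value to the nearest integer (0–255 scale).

t = 1967/100 = 19.67; the t ≤ 66 branch applies.
B = 138.5·ln(19.67 − 10) − 305.0 = 138.5·ln 9.67 − 305.0 = 138.5·2.2690 − 305.0 = 9.260.
Rounded: 9.

9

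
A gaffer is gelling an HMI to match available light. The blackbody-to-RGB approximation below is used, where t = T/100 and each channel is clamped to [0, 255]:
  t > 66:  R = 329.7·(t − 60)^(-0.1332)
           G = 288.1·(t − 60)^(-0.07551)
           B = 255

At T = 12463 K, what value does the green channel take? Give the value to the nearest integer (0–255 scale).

210

t = 12463/100 = 124.63; the t > 66 branch applies.
G = 288.1·(124.63 − 60)^(-0.07551) = 288.1·64.63^(-0.07551) = 288.1·0.72995 = 210.299.
Rounded: 210.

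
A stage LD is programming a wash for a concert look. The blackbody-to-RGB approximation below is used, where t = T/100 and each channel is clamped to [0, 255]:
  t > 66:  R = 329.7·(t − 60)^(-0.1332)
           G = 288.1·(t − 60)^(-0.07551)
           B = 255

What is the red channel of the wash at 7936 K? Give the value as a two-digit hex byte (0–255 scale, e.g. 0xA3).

0xDE

t = 7936/100 = 79.36; the t > 66 branch applies.
R = 329.7·(79.36 − 60)^(-0.1332) = 329.7·19.36^(-0.1332) = 329.7·0.67388 = 222.179.
Rounded: 222; in hex, 0xDE.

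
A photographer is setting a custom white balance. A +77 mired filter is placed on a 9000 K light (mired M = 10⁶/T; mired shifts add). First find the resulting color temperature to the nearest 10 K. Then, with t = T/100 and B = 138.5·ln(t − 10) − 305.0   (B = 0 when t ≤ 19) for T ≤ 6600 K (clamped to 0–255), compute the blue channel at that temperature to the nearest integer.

M_in = 10⁶/9000 = 111.11; M_out = 111.11 + (+77) = 188.11.
T_out = 10⁶/188.11 = 5316.0 K → 5320 K; t = 53.2.
B = 138.5·ln(53.2 − 10) − 305.0 = 138.5·ln 43.2 − 305.0 = 138.5·3.7658 − 305.0 = 216.569.
Rounded: 217.

217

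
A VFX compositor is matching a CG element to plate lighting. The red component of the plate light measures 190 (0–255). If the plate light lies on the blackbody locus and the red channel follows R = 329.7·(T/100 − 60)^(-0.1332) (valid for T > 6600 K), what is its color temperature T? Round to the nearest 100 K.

12300 K

(t − 60)^(-0.1332) = 190/329.7 = 0.57628.
t − 60 = 0.57628^(1/-0.1332) = 0.57628^(-7.508) = 62.667, so t = 122.667.
T = 100·t = 12267 K → 12300 K to the nearest 100 K.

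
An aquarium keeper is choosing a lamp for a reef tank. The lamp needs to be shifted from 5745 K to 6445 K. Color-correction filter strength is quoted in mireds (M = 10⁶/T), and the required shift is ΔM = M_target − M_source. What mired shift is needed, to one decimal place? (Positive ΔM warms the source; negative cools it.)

-18.9 mireds

M_source = 10⁶/5745 = 174.064; M_target = 10⁶/6445 = 155.159.
ΔM = 155.159 − 174.064 = -18.905 → -18.9 mireds, a cooling shift.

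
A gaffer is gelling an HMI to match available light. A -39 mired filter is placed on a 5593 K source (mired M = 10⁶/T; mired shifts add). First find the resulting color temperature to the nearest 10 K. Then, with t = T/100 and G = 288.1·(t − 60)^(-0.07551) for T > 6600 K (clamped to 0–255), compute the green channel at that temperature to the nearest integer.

M_in = 10⁶/5593 = 178.79; M_out = 178.79 + (-39) = 139.79.
T_out = 10⁶/139.79 = 7153.3 K → 7150 K; t = 71.5.
G = 288.1·(71.5 − 60)^(-0.07551) = 288.1·11.5^(-0.07551) = 288.1·0.83159 = 239.580.
Rounded: 240.

240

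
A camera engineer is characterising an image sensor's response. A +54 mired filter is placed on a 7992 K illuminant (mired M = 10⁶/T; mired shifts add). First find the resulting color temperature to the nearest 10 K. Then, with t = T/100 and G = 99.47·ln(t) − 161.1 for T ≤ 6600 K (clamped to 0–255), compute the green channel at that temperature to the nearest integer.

239

M_in = 10⁶/7992 = 125.13; M_out = 125.13 + (+54) = 179.13.
T_out = 10⁶/179.13 = 5582.7 K → 5580 K; t = 55.8.
G = 99.47·ln 55.8 − 161.1 = 99.47·4.0218 − 161.1 = 238.946.
Rounded: 239.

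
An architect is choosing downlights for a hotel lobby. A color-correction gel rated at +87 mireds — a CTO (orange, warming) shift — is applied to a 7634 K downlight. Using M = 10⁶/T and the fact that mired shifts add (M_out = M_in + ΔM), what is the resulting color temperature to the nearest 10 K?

4590 K

M_in = 10⁶/7634 = 130.99 mireds.
M_out = 130.99 + (+87) = 217.99 mireds.
T_out = 10⁶/217.99 = 4587.3 K → 4590 K.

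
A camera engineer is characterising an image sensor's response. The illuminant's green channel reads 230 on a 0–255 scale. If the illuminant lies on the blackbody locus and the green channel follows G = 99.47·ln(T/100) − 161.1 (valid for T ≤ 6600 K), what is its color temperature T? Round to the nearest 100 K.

ln t = (230 + 161.1) / 99.47 = 3.9318.
t = e^3.9318 = 51.001.
T = 100·t = 5100 K → 5100 K to the nearest 100 K.

5100 K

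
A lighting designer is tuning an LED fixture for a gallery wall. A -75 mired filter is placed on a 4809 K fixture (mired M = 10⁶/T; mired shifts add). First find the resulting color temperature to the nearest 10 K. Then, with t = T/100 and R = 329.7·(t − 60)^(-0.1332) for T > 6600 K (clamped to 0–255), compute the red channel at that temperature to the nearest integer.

229

M_in = 10⁶/4809 = 207.94; M_out = 207.94 + (-75) = 132.94.
T_out = 10⁶/132.94 = 7522.0 K → 7520 K; t = 75.2.
R = 329.7·(75.2 − 60)^(-0.1332) = 329.7·15.2^(-0.1332) = 329.7·0.69595 = 229.455.
Rounded: 229.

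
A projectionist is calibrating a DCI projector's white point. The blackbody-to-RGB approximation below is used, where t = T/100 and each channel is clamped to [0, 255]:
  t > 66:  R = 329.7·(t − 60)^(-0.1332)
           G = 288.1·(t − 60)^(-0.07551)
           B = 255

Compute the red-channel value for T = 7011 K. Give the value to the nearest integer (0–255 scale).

t = 7011/100 = 70.11; the t > 66 branch applies.
R = 329.7·(70.11 − 60)^(-0.1332) = 329.7·10.11^(-0.1332) = 329.7·0.73480 = 242.262.
Rounded: 242.

242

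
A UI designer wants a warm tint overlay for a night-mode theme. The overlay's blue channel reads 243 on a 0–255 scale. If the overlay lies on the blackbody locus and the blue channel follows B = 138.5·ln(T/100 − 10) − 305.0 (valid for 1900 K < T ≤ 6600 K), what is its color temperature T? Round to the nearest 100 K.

ln(t − 10) = (243 + 305.0) / 138.5 = 3.9567.
t − 10 = e^3.9567 = 52.283, so t = 62.283.
T = 100·t = 6228 K → 6200 K to the nearest 100 K.

6200 K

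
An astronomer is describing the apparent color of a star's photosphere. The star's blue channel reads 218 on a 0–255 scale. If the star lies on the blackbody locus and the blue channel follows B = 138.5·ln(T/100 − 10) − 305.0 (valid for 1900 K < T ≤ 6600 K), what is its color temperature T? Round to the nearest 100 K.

ln(t − 10) = (218 + 305.0) / 138.5 = 3.7762.
t − 10 = e^3.7762 = 43.649, so t = 53.649.
T = 100·t = 5365 K → 5400 K to the nearest 100 K.

5400 K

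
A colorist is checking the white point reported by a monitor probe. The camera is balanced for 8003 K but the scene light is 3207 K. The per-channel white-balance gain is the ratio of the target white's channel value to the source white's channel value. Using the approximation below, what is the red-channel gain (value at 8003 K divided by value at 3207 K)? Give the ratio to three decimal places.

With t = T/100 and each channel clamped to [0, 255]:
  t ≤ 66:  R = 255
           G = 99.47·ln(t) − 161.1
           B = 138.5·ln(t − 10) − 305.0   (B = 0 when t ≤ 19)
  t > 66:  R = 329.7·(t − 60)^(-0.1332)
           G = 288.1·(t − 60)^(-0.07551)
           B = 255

At 3207 K (t = 32.07):
  R = 255 by definition for t ≤ 66.
At 8003 K (t = 80.03):
  R = 329.7·(80.03 − 60)^(-0.1332) = 329.7·20.03^(-0.1332) = 329.7·0.67084 = 221.174.
Gain = 221.174 / 255.000 = 0.8674 → 0.867.

0.867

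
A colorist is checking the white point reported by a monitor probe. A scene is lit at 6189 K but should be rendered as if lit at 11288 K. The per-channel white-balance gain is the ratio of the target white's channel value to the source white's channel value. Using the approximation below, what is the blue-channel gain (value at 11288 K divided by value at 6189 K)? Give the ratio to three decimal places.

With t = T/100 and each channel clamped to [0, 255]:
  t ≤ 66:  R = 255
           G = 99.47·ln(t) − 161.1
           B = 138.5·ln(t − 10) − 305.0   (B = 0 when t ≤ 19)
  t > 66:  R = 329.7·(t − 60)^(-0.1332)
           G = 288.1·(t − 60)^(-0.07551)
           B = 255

1.054

At 6189 K (t = 61.89):
  B = 138.5·ln(61.89 − 10) − 305.0 = 138.5·ln 51.89 − 305.0 = 138.5·3.9491 − 305.0 = 241.954.
At 11288 K (t = 112.88):
  B = 255 by definition for t > 66.
Gain = 255.000 / 241.954 = 1.0539 → 1.054.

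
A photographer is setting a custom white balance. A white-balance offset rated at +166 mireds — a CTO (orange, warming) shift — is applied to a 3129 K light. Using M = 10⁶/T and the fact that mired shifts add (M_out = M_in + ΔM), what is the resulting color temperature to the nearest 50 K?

M_in = 10⁶/3129 = 319.59 mireds.
M_out = 319.59 + (+166) = 485.59 mireds.
T_out = 10⁶/485.59 = 2059.3 K → 2050 K.

2050 K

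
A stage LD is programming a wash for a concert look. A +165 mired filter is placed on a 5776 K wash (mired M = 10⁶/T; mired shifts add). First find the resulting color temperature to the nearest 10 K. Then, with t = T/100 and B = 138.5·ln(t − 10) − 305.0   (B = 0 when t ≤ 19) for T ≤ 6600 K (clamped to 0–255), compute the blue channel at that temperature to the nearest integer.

107

M_in = 10⁶/5776 = 173.13; M_out = 173.13 + (+165) = 338.13.
T_out = 10⁶/338.13 = 2957.4 K → 2960 K; t = 29.6.
B = 138.5·ln(29.6 − 10) − 305.0 = 138.5·ln 19.6 − 305.0 = 138.5·2.9755 − 305.0 = 107.111.
Rounded: 107.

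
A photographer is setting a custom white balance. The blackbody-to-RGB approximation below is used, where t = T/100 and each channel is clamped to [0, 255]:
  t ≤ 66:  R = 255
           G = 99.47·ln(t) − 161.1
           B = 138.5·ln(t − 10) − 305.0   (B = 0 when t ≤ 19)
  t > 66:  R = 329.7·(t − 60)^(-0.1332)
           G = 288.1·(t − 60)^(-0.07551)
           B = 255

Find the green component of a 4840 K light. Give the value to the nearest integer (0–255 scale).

225

t = 4840/100 = 48.4; the t ≤ 66 branch applies.
G = 99.47·ln 48.4 − 161.1 = 99.47·3.8795 − 161.1 = 224.794.
Rounded: 225.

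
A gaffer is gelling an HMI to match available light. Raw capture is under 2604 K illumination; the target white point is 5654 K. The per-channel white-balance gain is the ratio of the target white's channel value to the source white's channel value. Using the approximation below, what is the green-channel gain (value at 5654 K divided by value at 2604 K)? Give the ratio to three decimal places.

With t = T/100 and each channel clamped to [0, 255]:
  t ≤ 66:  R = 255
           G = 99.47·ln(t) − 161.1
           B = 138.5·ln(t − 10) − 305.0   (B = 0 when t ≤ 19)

1.473

At 2604 K (t = 26.04):
  G = 99.47·ln 26.04 − 161.1 = 99.47·3.2596 − 161.1 = 163.136.
At 5654 K (t = 56.54):
  G = 99.47·ln 56.54 − 161.1 = 99.47·4.0349 − 161.1 = 240.256.
Gain = 240.256 / 163.136 = 1.4727 → 1.473.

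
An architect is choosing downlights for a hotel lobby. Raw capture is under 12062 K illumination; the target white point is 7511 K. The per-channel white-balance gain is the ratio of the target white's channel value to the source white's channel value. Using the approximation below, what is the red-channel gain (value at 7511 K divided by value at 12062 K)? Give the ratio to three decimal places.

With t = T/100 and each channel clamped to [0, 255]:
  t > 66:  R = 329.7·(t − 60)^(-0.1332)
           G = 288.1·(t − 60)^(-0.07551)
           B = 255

1.203

At 12062 K (t = 120.62):
  R = 329.7·(120.62 − 60)^(-0.1332) = 329.7·60.62^(-0.1332) = 329.7·0.57884 = 190.842.
At 7511 K (t = 75.11):
  R = 329.7·(75.11 − 60)^(-0.1332) = 329.7·15.11^(-0.1332) = 329.7·0.69650 = 229.637.
Gain = 229.637 / 190.842 = 1.2033 → 1.203.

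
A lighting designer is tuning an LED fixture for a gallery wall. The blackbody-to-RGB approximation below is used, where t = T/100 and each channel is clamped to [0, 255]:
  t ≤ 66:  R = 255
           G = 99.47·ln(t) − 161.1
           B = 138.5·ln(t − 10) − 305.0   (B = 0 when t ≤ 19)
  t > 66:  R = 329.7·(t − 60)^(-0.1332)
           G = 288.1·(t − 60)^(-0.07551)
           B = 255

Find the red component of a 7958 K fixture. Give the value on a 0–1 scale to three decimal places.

0.870

t = 7958/100 = 79.58; the t > 66 branch applies.
R = 329.7·(79.58 − 60)^(-0.1332) = 329.7·19.58^(-0.1332) = 329.7·0.67287 = 221.845.
On a 0–1 scale: 221.845/255 = 0.8700 → 0.870.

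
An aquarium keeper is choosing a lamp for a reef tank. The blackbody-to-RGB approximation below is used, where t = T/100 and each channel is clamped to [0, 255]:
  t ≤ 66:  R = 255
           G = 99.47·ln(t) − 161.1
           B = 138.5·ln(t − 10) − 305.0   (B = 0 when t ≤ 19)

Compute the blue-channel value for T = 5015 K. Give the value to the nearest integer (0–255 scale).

206

t = 5015/100 = 50.15; the t ≤ 66 branch applies.
B = 138.5·ln(50.15 − 10) − 305.0 = 138.5·ln 40.15 − 305.0 = 138.5·3.6926 − 305.0 = 206.428.
Rounded: 206.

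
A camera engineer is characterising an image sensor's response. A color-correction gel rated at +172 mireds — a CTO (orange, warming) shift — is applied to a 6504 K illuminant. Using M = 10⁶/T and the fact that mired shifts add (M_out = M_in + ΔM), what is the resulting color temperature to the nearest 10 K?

M_in = 10⁶/6504 = 153.75 mireds.
M_out = 153.75 + (+172) = 325.75 mireds.
T_out = 10⁶/325.75 = 3069.8 K → 3070 K.

3070 K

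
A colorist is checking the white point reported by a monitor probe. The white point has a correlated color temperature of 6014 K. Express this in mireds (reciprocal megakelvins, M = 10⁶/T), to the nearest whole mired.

M = 10⁶ / 6014 = 166.279 → 166 mireds.

166 mireds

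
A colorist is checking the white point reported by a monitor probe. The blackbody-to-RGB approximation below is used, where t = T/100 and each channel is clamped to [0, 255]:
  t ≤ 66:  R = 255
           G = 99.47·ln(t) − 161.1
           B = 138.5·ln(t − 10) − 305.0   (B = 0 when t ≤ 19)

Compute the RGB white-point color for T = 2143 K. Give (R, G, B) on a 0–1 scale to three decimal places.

(1.000, 0.564, 0.127)

t = 2143/100 = 21.43; the t ≤ 66 branch applies.
R = 255 by definition for t ≤ 66.
G = 99.47·ln 21.43 − 161.1 = 99.47·3.0648 − 161.1 = 143.755.
B = 138.5·ln(21.43 − 10) − 305.0 = 138.5·ln 11.43 − 305.0 = 138.5·2.4362 − 305.0 = 32.419.
Dividing each by 255: (1.0000, 0.5637, 0.1271) → (1.000, 0.564, 0.127).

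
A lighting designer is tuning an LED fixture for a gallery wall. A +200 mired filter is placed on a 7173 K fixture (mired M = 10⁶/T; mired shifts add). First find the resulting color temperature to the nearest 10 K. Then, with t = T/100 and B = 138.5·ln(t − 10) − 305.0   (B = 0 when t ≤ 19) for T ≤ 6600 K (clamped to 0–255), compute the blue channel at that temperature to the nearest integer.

106

M_in = 10⁶/7173 = 139.41; M_out = 139.41 + (+200) = 339.41.
T_out = 10⁶/339.41 = 2946.3 K → 2950 K; t = 29.5.
B = 138.5·ln(29.5 − 10) − 305.0 = 138.5·ln 19.5 − 305.0 = 138.5·2.9704 − 305.0 = 106.402.
Rounded: 106.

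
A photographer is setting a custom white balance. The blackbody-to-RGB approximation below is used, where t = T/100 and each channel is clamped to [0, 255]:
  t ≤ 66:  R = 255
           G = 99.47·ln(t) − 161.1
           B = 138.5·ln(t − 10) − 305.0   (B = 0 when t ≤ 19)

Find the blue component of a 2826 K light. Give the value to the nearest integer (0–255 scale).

97

t = 2826/100 = 28.26; the t ≤ 66 branch applies.
B = 138.5·ln(28.26 − 10) − 305.0 = 138.5·ln 18.26 − 305.0 = 138.5·2.9047 − 305.0 = 97.303.
Rounded: 97.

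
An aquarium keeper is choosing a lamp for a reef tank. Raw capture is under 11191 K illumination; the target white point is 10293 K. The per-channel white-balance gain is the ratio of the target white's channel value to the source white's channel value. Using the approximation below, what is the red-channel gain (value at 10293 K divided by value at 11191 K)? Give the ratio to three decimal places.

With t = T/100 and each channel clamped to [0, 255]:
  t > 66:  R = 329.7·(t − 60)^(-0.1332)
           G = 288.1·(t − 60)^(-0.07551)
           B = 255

At 11191 K (t = 111.91):
  R = 329.7·(111.91 − 60)^(-0.1332) = 329.7·51.91^(-0.1332) = 329.7·0.59092 = 194.826.
At 10293 K (t = 102.93):
  R = 329.7·(102.93 − 60)^(-0.1332) = 329.7·42.93^(-0.1332) = 329.7·0.60606 = 199.818.
Gain = 199.818 / 194.826 = 1.0256 → 1.026.

1.026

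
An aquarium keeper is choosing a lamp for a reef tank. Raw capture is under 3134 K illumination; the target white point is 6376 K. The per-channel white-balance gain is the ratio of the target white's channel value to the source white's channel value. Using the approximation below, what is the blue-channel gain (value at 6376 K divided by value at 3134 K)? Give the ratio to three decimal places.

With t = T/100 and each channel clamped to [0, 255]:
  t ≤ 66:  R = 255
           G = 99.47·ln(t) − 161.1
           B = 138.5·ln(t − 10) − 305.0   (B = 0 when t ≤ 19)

2.076

At 3134 K (t = 31.34):
  B = 138.5·ln(31.34 − 10) − 305.0 = 138.5·ln 21.34 − 305.0 = 138.5·3.0606 − 305.0 = 118.891.
At 6376 K (t = 63.76):
  B = 138.5·ln(63.76 − 10) − 305.0 = 138.5·ln 53.76 − 305.0 = 138.5·3.9845 − 305.0 = 246.857.
Gain = 246.857 / 118.891 = 2.0763 → 2.076.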